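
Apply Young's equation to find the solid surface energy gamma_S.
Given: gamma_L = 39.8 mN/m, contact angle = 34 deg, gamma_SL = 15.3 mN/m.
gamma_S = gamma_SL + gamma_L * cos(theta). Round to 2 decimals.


theta_rad = 34 * pi/180 = 0.593412
gamma_S = 15.3 + 39.8 * cos(0.593412)
= 48.30 mN/m

48.30


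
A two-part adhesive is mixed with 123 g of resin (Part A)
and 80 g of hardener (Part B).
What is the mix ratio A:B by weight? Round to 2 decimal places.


Mix ratio = mass_A / mass_B
= 123 / 80
= 1.54

1.54


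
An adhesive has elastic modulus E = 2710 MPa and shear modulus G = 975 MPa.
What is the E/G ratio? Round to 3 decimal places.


E/G = 2710 / 975 = 2.779

2.779


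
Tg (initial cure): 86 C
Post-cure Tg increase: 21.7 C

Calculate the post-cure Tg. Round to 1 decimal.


Post-cure Tg = 86 + 21.7 = 107.7 C

107.7


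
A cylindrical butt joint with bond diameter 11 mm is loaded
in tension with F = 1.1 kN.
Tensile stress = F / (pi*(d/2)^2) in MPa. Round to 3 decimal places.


Area = pi * (11/2)^2 = 95.0332 mm^2
Stress = 1.1*1000 / 95.0332
= 11.575 MPa

11.575


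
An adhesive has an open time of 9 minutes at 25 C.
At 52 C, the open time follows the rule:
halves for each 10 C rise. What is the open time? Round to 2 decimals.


Factor = 2^((52-25)/10) = 6.4980
Open time = 9 / 6.4980 = 1.39 min

1.39


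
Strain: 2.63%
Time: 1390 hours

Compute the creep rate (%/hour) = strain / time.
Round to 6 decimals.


Creep rate = 2.63 / 1390
= 0.001892 %/h

0.001892


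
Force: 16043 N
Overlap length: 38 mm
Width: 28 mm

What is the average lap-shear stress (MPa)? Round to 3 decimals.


Average shear stress = F / (overlap * width)
= 16043 / (38 * 28)
= 15.078 MPa

15.078


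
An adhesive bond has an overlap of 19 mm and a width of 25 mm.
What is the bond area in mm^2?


Bond area = overlap * width
= 19 * 25
= 475 mm^2

475


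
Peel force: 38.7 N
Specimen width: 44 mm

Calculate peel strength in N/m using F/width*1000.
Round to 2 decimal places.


Peel strength = 38.7 / 44 * 1000 = 879.55 N/m

879.55


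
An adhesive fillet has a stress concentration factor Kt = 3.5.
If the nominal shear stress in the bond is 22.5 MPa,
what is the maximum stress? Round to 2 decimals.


Max stress = 22.5 * 3.5 = 78.75 MPa

78.75


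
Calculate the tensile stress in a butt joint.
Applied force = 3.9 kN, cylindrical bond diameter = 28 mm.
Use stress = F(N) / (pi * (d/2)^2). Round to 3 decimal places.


A = pi * 14.0^2 = 615.7522 mm^2
sigma = 3900.0 / 615.7522 = 6.334 MPa

6.334


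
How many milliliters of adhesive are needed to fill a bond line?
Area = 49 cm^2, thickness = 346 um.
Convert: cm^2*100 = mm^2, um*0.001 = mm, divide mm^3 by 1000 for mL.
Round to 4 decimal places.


= (49 * 100) * (346 * 0.001) / 1000
= 1.6954 mL

1.6954


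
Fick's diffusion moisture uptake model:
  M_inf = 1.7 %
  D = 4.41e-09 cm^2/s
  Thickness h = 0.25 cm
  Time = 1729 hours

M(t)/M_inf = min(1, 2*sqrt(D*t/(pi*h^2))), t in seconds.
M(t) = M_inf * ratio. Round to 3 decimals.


t_sec = 1729 * 3600 = 6224400
ratio = 2*sqrt(4.41e-09*6224400/(pi*0.25^2))
= min(1, 0.747796)
= 0.747796
M(t) = 1.7 * 0.747796 = 1.271 %

1.271


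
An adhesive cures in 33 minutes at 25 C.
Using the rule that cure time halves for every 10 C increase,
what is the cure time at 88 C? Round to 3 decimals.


Factor = 2^((88 - 25) / 10) = 78.7932
Cure time = 33 / 78.7932
= 0.419 minutes

0.419


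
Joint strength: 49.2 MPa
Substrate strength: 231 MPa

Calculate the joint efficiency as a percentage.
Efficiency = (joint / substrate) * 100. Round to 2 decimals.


Efficiency = (49.2 / 231) * 100 = 21.30%

21.30


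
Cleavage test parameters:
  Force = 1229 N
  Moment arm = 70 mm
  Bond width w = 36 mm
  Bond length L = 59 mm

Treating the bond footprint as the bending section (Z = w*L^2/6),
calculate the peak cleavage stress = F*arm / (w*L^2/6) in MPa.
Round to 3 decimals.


M = 1229 * 70 = 86030 N*mm
Z = 36 * 59^2 / 6 = 125316 / 6 mm^3
sigma = M / Z = 6 * 86030 / 125316 = 516180 / 125316
= 4.119 MPa

4.119


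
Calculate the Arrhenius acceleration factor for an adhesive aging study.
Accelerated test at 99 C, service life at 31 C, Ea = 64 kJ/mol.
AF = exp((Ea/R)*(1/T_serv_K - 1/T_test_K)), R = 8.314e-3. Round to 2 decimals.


T_test = 372.15 K, T_serv = 304.15 K
Ea/R = 64 / 0.008314 = 7697.86
AF = exp(7697.86 * (1/304.15 - 1/372.15))
= 101.96

101.96


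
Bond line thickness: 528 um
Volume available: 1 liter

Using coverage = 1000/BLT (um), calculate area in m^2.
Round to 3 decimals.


1 L = 1e6 mm^3, thickness = 528 um = 0.528 mm
Area = 1e6 / 0.528 mm^2 = (1e6 / 0.528) / 1e6 m^2 = 1000 / 528 m^2
= 1.894 m^2

1.894


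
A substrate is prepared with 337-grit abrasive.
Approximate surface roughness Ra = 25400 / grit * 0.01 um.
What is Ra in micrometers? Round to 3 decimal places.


Ra = 25400 / 337 * 0.01 = 0.754 um

0.754


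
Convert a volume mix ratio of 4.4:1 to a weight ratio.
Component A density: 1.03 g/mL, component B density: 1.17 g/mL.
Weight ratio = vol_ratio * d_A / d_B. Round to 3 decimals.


= 4.4 * 1.03 / 1.17 = 3.874

3.874


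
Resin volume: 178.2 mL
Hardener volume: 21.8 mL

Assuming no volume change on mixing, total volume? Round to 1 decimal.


V_total = 178.2 + 21.8 = 200.0 mL

200.0


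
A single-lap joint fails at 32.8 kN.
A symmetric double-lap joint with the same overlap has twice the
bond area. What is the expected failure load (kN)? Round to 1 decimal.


Double-lap load = 2 * 32.8 = 65.6 kN

65.6


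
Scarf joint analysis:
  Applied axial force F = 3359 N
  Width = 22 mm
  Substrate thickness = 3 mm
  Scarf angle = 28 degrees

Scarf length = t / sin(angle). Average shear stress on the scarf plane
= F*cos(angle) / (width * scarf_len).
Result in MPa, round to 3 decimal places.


Scarf length = 3 / sin(28 deg) = 6.3902 mm
cos(28 deg) = 0.882948
Shear = 3359 * 0.882948 / (22 * 6.3902)
= 21.096 MPa

21.096


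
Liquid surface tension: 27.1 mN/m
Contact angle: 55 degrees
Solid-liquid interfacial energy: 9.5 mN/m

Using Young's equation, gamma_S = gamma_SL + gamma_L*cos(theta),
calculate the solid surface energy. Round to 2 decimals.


gamma_S = 9.5 + 27.1 * cos(55)
= 25.04 mN/m

25.04


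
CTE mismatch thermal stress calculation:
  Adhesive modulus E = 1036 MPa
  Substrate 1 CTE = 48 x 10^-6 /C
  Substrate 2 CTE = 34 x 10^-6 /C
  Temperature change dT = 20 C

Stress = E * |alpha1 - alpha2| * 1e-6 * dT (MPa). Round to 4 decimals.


delta_alpha = |48 - 34| = 14 x 10^-6/C
Stress = 1036 * 14e-6 * 20
= 0.2901 MPa

0.2901


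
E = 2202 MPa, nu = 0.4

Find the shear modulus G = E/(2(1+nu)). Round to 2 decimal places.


G = 2202 / (2 * 1.40)
= 786.43 MPa

786.43


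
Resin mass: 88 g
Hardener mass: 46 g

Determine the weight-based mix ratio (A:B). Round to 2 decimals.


Ratio = 88 / 46 = 1.91

1.91


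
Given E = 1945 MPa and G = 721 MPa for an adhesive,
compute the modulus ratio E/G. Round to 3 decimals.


E/G ratio = 1945 / 721 = 2.698

2.698


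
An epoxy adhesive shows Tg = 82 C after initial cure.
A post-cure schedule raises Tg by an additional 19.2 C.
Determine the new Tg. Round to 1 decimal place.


New Tg = 82 + 19.2
= 101.2 C

101.2


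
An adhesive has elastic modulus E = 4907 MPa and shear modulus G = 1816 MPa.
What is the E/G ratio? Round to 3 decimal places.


E/G = 4907 / 1816 = 2.702

2.702


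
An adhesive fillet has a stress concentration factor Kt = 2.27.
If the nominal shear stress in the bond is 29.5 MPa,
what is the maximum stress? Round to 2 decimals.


Max stress = 29.5 * 2.27 = 66.97 MPa

66.97


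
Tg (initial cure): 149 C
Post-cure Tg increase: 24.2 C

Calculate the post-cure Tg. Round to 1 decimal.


Post-cure Tg = 149 + 24.2 = 173.2 C

173.2


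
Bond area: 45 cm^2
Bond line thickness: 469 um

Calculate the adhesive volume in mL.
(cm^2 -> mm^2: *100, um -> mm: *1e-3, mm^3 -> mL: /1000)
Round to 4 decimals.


V = 45*100 * 469*1e-3 / 1000
= 2.1105 mL

2.1105


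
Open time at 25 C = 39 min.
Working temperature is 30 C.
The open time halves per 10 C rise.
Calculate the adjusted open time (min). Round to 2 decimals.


factor = 2^((30 - 25) / 10) = 1.4142
ot = 39 / 1.4142 = 27.58 min

27.58


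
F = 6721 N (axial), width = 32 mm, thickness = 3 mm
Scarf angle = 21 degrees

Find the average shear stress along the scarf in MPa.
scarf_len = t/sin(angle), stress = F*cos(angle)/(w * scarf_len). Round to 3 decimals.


scarf_len = 3/sin(21 deg) = 8.3713
cos(21 deg) = 0.933580
stress = 6721*0.933580/(32*8.3713) = 23.423 MPa

23.423


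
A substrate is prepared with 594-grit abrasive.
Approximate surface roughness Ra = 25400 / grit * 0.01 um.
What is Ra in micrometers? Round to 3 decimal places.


Ra = 25400 / 594 * 0.01 = 0.428 um

0.428


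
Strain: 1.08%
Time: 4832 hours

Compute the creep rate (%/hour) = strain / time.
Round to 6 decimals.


Creep rate = 1.08 / 4832
= 0.000224 %/h

0.000224


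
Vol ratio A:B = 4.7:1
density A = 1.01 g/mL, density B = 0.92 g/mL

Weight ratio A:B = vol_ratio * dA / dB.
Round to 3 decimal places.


Weight ratio = 4.7 * 1.01 / 0.92
= 5.160

5.160


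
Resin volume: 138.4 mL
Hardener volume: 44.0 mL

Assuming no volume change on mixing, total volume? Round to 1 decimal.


V_total = 138.4 + 44.0 = 182.4 mL

182.4


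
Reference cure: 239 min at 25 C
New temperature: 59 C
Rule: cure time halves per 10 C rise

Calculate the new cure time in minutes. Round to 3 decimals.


factor = 2^((59-25)/10) = 10.5561
t_new = 239 / 10.5561 = 22.641 min

22.641


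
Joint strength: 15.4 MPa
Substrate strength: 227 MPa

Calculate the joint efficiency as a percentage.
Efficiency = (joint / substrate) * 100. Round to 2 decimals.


Efficiency = (15.4 / 227) * 100 = 6.78%

6.78


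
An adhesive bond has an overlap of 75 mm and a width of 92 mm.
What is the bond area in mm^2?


Bond area = overlap * width
= 75 * 92
= 6900 mm^2

6900


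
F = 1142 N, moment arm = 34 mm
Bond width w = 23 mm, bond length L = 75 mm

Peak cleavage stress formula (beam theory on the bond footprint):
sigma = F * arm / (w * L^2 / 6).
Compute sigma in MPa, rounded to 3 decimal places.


sigma = (1142 * 34) / (23 * 5625 / 6)
= 38828 * 6 / 129375
= 232968 / 129375
= 1.801 MPa

1.801


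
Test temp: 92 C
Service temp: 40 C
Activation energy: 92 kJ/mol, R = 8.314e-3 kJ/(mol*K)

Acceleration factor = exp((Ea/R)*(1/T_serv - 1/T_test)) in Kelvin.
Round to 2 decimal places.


AF = exp((92/0.008314)*(1/313.15 - 1/365.15))
= 153.27

153.27


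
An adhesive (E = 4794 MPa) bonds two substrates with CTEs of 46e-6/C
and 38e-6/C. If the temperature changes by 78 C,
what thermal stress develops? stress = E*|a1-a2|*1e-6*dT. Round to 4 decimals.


Stress = 4794 * |46 - 38| * 1e-6 * 78
= 2.9915 MPa

2.9915


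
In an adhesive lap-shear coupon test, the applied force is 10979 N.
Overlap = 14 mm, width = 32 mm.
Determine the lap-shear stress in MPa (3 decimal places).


stress = F / (overlap * width)
= 10979 / (14 * 32)
= 24.507 MPa

24.507


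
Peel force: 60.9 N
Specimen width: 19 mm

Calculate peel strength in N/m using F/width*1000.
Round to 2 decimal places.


Peel strength = 60.9 / 19 * 1000 = 3205.26 N/m

3205.26


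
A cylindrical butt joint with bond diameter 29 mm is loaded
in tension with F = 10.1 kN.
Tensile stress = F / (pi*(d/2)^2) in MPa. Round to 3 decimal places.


Area = pi * (29/2)^2 = 660.5199 mm^2
Stress = 10.1*1000 / 660.5199
= 15.291 MPa

15.291


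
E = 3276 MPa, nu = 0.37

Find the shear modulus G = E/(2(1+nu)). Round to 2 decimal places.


G = 3276 / (2 * 1.37)
= 1195.62 MPa

1195.62


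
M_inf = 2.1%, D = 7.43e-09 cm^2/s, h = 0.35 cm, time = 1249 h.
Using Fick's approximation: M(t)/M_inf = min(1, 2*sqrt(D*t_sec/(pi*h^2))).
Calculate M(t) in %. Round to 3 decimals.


t = 4496400 s
ratio = min(1, 2*sqrt(7.43e-09*4496400/(pi*0.1225)))
= 0.589269
M(t) = 2.1 * 0.589269 = 1.237%

1.237


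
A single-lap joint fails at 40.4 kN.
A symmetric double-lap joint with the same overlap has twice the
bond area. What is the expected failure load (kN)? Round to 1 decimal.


Double-lap load = 2 * 40.4 = 80.8 kN

80.8


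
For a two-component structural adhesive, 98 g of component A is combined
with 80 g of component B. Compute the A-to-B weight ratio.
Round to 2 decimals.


Weight ratio A:B = 98 / 80
= 1.23

1.23


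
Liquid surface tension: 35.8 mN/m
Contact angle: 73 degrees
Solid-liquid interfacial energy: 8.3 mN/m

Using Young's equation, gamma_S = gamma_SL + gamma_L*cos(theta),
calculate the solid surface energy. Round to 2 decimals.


gamma_S = 8.3 + 35.8 * cos(73)
= 18.77 mN/m

18.77


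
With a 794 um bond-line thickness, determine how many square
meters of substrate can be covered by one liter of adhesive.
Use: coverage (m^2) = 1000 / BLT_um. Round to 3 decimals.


Coverage = 1000 / 794 = 1.259 m^2

1.259


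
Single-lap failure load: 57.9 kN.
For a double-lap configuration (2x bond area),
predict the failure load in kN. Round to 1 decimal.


Failure load = 57.9 * 2 = 115.8 kN

115.8


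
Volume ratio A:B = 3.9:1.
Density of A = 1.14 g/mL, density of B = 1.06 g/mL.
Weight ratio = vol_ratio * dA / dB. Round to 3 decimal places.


Wt ratio = 3.9 * 1.14 / 1.06
= 4.194

4.194


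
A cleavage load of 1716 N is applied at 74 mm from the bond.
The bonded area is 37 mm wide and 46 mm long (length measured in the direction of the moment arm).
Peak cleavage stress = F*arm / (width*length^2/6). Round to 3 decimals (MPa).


Moment = 1716 * 74 = 126984 N*mm
Section modulus = 37 * 2116 / 6 = 78292 / 6 mm^3
Stress = 126984 / (78292 / 6) = 761904 / 78292
= 9.732 MPa

9.732


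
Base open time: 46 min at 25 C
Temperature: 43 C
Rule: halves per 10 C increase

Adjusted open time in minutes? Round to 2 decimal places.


Acceleration = 2^((43-25)/10) = 3.4822
Open time = 46 / 3.4822 = 13.21 min

13.21


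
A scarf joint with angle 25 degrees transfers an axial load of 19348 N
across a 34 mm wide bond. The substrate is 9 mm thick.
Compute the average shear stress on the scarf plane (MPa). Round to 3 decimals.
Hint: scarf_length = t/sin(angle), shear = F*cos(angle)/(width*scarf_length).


scarf_length = 9 / sin(25 deg) = 21.2958 mm
cos(25 deg) = 0.906308
shear stress = 19348 * 0.906308 / (34 * 21.2958)
= 24.218 MPa

24.218


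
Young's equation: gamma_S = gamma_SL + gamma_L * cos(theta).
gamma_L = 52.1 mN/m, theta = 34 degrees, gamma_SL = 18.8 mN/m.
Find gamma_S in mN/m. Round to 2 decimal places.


cos(34 deg) = 0.829038
gamma_S = 18.8 + 52.1 * 0.829038
= 61.99 mN/m

61.99


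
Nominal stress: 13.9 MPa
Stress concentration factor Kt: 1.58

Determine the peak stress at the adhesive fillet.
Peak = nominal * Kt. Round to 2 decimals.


Peak stress = 13.9 * 1.58
= 21.96 MPa

21.96


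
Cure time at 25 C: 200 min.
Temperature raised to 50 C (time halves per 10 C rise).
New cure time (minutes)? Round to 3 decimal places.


Acceleration factor = 2^(25/10) = 5.6569
New time = 200 / 5.6569 = 35.355 min

35.355


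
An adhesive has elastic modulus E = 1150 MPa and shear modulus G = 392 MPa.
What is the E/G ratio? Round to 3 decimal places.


E/G = 1150 / 392 = 2.934

2.934


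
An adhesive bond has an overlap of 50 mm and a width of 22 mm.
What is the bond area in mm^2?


Bond area = overlap * width
= 50 * 22
= 1100 mm^2

1100


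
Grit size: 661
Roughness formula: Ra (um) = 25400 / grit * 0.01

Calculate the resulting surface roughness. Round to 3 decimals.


Ra = 25400 / 661 * 0.01
= 0.384 um

0.384


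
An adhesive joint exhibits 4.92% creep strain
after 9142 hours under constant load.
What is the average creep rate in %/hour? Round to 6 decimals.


Creep rate = strain / time
= 4.92 / 9142
= 0.000538 %/h

0.000538


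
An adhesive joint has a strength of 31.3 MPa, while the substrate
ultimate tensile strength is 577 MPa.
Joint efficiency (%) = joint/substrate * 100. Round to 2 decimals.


Efficiency = 31.3 / 577 * 100
= 5.42%

5.42


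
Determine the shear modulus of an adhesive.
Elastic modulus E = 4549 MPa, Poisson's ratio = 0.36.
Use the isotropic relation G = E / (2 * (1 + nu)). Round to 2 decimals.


G = 4549 / (2*(1+0.36)) = 4549 / 2.72
= 1672.43 MPa

1672.43


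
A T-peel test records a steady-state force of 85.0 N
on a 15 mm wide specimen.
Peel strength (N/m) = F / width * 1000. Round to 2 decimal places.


Peel strength = 85.0 / 15 * 1000
= 5666.67 N/m

5666.67


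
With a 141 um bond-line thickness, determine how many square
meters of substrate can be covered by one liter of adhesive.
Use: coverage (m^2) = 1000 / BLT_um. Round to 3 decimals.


Coverage = 1000 / 141 = 7.092 m^2

7.092


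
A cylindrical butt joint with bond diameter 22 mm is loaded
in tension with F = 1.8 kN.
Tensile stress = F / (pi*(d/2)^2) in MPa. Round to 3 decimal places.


Area = pi * (22/2)^2 = 380.1327 mm^2
Stress = 1.8*1000 / 380.1327
= 4.735 MPa

4.735


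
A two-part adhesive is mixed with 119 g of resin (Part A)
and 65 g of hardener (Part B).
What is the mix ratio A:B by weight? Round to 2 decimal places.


Mix ratio = mass_A / mass_B
= 119 / 65
= 1.83

1.83


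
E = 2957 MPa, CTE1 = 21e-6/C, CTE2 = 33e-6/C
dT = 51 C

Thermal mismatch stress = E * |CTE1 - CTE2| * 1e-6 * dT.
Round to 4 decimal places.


= 2957 * 12e-6 * 51
= 1.8097 MPa

1.8097


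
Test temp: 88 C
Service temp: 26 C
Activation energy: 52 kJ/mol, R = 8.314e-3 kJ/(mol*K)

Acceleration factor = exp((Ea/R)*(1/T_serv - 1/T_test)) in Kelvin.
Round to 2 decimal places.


AF = exp((52/0.008314)*(1/299.15 - 1/361.15))
= 36.21

36.21


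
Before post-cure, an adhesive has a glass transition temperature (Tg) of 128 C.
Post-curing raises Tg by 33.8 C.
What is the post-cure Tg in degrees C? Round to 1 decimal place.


Tg_post = Tg_base + delta_Tg
= 128 + 33.8
= 161.8 C

161.8


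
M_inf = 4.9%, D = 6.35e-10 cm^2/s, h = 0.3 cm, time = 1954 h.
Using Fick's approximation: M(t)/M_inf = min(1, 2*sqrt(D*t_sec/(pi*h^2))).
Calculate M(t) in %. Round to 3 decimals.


t = 7034400 s
ratio = min(1, 2*sqrt(6.35e-10*7034400/(pi*0.0900)))
= 0.251382
M(t) = 4.9 * 0.251382 = 1.232%

1.232


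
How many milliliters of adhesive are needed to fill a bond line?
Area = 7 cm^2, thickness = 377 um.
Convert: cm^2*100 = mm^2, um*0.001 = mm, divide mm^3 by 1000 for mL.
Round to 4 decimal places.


= (7 * 100) * (377 * 0.001) / 1000
= 0.2639 mL

0.2639


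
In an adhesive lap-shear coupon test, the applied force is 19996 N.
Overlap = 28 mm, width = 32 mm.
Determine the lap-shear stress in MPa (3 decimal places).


stress = F / (overlap * width)
= 19996 / (28 * 32)
= 22.317 MPa

22.317


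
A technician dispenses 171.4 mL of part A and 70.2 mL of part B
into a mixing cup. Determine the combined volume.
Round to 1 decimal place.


Combined volume = 171.4 + 70.2
= 241.6 mL

241.6


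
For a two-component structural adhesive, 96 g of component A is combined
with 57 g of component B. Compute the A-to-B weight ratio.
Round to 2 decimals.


Weight ratio A:B = 96 / 57
= 1.68

1.68


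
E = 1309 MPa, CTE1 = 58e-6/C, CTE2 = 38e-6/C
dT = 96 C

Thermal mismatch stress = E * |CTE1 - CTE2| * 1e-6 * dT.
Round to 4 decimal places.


= 1309 * 20e-6 * 96
= 2.5133 MPa

2.5133


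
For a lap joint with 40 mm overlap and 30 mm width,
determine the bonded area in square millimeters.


Area = 40 * 30 = 1200 mm^2

1200


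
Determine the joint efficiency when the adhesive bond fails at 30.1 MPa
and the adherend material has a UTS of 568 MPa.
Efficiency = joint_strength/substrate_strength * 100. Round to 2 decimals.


Joint efficiency = 30.1 / 568 * 100
= 5.30%

5.30


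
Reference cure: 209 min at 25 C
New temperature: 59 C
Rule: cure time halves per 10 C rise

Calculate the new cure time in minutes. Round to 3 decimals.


factor = 2^((59-25)/10) = 10.5561
t_new = 209 / 10.5561 = 19.799 min

19.799


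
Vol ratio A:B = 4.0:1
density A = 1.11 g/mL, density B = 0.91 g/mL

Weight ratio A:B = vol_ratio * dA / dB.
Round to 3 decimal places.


Weight ratio = 4.0 * 1.11 / 0.91
= 4.879

4.879


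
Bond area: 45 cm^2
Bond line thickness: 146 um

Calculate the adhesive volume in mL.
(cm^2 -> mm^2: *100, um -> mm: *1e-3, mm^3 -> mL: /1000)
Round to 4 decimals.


V = 45*100 * 146*1e-3 / 1000
= 0.6570 mL

0.6570


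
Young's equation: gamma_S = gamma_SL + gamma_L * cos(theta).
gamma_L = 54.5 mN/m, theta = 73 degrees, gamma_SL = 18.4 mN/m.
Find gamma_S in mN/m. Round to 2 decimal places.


cos(73 deg) = 0.292372
gamma_S = 18.4 + 54.5 * 0.292372
= 34.33 mN/m

34.33


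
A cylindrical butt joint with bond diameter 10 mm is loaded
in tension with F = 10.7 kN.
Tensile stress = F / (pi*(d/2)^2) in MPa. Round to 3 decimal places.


Area = pi * (10/2)^2 = 78.5398 mm^2
Stress = 10.7*1000 / 78.5398
= 136.237 MPa

136.237


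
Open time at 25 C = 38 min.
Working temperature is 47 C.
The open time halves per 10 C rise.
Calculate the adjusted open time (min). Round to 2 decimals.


factor = 2^((47 - 25) / 10) = 4.5948
ot = 38 / 4.5948 = 8.27 min

8.27


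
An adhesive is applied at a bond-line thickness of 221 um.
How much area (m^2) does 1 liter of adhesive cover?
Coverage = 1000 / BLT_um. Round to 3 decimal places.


Coverage = 1000 / 221 = 4.525 m^2

4.525


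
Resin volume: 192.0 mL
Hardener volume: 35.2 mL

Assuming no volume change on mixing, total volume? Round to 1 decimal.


V_total = 192.0 + 35.2 = 227.2 mL

227.2


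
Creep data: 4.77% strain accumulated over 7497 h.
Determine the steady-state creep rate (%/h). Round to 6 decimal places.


Rate = 4.77 / 7497 = 0.000636 %/h

0.000636


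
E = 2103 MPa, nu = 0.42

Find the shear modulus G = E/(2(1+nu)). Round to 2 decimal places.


G = 2103 / (2 * 1.42)
= 740.49 MPa

740.49


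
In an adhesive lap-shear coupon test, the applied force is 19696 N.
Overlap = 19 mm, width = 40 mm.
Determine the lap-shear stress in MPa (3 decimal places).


stress = F / (overlap * width)
= 19696 / (19 * 40)
= 25.916 MPa

25.916


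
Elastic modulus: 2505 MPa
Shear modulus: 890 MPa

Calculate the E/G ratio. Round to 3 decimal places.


E / G = 2505 / 890 = 2.815

2.815


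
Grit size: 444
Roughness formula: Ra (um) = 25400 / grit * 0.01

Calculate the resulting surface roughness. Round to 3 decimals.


Ra = 25400 / 444 * 0.01
= 0.572 um

0.572


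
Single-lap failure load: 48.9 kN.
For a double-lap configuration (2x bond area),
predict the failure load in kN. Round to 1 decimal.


Failure load = 48.9 * 2 = 97.8 kN

97.8


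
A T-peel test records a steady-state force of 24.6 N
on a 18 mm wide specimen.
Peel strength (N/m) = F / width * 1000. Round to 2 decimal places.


Peel strength = 24.6 / 18 * 1000
= 1366.67 N/m

1366.67


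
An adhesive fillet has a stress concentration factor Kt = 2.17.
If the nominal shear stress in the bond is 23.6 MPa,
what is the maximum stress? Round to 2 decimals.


Max stress = 23.6 * 2.17 = 51.21 MPa

51.21


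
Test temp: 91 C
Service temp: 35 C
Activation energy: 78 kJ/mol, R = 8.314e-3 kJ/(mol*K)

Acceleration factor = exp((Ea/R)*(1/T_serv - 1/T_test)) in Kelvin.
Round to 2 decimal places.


AF = exp((78/0.008314)*(1/308.15 - 1/364.15))
= 107.98

107.98


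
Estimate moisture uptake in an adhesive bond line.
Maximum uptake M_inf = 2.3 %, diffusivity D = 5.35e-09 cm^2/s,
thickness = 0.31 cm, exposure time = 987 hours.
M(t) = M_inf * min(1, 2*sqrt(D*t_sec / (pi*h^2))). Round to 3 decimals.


Convert time: 987 h = 3553200 s
ratio = min(1, 2*sqrt(5.35e-09*3553200/(pi*0.31^2)))
= 0.501857
M(t) = 2.3 * 0.501857 = 1.154%

1.154


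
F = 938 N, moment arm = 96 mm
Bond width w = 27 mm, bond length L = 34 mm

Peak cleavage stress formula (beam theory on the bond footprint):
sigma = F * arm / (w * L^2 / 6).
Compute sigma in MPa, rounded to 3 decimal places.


sigma = (938 * 96) / (27 * 1156 / 6)
= 90048 * 6 / 31212
= 540288 / 31212
= 17.310 MPa

17.310


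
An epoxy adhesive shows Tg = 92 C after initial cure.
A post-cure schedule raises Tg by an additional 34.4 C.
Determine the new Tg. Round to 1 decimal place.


New Tg = 92 + 34.4
= 126.4 C

126.4


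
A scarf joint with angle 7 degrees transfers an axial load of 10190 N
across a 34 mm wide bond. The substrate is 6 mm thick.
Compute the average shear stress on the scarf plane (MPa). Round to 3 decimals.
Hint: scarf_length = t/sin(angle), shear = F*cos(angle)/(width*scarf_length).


scarf_length = 6 / sin(7 deg) = 49.2331 mm
cos(7 deg) = 0.992546
shear stress = 10190 * 0.992546 / (34 * 49.2331)
= 6.042 MPa

6.042


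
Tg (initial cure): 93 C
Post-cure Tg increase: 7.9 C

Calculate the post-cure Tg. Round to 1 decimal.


Post-cure Tg = 93 + 7.9 = 100.9 C

100.9


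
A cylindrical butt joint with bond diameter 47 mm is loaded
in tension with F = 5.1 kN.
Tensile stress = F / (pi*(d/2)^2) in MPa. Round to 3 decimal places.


Area = pi * (47/2)^2 = 1734.9445 mm^2
Stress = 5.1*1000 / 1734.9445
= 2.940 MPa

2.940


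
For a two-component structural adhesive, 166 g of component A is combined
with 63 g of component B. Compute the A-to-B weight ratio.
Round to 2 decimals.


Weight ratio A:B = 166 / 63
= 2.63

2.63


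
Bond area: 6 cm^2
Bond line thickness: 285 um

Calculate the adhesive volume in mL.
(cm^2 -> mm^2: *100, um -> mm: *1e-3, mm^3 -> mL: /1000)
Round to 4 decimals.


V = 6*100 * 285*1e-3 / 1000
= 0.1710 mL

0.1710


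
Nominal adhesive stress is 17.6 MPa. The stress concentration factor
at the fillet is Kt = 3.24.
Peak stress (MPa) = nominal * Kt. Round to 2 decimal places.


Peak = 17.6 * 3.24 = 57.02 MPa

57.02


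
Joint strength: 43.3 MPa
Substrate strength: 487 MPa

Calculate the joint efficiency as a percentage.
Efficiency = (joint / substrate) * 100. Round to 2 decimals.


Efficiency = (43.3 / 487) * 100 = 8.89%

8.89


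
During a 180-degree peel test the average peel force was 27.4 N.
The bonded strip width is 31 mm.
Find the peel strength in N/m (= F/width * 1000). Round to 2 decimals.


Peel strength = F/width * 1000
= 27.4 / 31 * 1000
= 883.87 N/m

883.87


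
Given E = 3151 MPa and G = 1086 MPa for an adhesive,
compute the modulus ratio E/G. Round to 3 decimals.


E/G ratio = 3151 / 1086 = 2.901

2.901


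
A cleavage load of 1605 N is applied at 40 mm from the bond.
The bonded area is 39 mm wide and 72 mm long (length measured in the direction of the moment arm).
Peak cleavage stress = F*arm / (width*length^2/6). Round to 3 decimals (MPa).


Moment = 1605 * 40 = 64200 N*mm
Section modulus = 39 * 5184 / 6 = 202176 / 6 mm^3
Stress = 64200 / (202176 / 6) = 385200 / 202176
= 1.905 MPa

1.905


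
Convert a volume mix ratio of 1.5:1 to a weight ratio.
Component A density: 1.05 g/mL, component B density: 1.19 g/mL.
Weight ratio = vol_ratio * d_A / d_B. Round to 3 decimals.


= 1.5 * 1.05 / 1.19 = 1.324

1.324


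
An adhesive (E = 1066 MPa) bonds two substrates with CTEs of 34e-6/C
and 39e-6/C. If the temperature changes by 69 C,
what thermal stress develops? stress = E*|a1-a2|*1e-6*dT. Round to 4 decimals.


Stress = 1066 * |34 - 39| * 1e-6 * 69
= 0.3678 MPa

0.3678


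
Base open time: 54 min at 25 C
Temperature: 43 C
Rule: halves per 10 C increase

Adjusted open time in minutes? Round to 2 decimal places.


Acceleration = 2^((43-25)/10) = 3.4822
Open time = 54 / 3.4822 = 15.51 min

15.51


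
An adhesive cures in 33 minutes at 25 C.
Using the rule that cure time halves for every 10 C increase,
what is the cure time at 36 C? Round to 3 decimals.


Factor = 2^((36 - 25) / 10) = 2.1435
Cure time = 33 / 2.1435
= 15.395 minutes

15.395


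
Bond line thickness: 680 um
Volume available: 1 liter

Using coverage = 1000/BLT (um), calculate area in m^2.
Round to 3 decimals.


1 L = 1e6 mm^3, thickness = 680 um = 0.68 mm
Area = 1e6 / 0.68 mm^2 = (1e6 / 0.68) / 1e6 m^2 = 1000 / 680 m^2
= 1.471 m^2

1.471


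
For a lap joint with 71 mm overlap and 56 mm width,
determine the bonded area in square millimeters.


Area = 71 * 56 = 3976 mm^2

3976


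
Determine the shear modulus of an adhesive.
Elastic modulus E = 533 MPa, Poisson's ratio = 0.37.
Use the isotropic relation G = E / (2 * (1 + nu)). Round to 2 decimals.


G = 533 / (2*(1+0.37)) = 533 / 2.74
= 194.53 MPa

194.53


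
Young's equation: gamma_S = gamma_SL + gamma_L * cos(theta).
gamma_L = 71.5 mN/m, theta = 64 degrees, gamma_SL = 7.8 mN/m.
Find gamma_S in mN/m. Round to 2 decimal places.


cos(64 deg) = 0.438371
gamma_S = 7.8 + 71.5 * 0.438371
= 39.14 mN/m

39.14


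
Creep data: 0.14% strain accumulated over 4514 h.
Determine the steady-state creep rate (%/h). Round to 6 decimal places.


Rate = 0.14 / 4514 = 0.000031 %/h

0.000031


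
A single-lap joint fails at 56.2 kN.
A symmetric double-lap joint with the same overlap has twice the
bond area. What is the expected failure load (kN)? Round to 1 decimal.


Double-lap load = 2 * 56.2 = 112.4 kN

112.4


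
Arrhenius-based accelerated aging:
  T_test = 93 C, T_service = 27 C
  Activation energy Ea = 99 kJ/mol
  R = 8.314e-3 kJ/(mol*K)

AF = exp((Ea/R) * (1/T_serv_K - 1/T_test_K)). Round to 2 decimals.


T_test_K = 366.15, T_serv_K = 300.15
AF = exp((99/8.314e-3) * (1/300.15 - 1/366.15))
= 1275.48

1275.48


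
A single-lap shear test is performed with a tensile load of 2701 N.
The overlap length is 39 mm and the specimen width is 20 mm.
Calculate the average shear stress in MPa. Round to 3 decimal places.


Shear stress = F / (overlap * width)
= 2701 / (39 * 20)
= 2701 / 780
= 3.463 MPa

3.463


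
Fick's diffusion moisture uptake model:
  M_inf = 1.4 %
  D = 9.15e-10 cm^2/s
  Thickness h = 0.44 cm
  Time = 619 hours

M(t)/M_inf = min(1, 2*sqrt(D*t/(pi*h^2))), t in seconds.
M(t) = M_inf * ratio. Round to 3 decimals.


t_sec = 619 * 3600 = 2228400
ratio = 2*sqrt(9.15e-10*2228400/(pi*0.44^2))
= min(1, 0.115800)
= 0.115800
M(t) = 1.4 * 0.115800 = 0.162 %

0.162


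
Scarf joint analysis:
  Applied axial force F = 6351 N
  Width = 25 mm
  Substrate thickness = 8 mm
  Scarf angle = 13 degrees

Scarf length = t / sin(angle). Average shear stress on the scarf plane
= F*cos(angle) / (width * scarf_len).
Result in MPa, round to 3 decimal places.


Scarf length = 8 / sin(13 deg) = 35.5633 mm
cos(13 deg) = 0.974370
Shear = 6351 * 0.974370 / (25 * 35.5633)
= 6.960 MPa

6.960


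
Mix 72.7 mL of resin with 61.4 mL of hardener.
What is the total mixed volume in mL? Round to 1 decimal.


Total = 72.7 + 61.4 = 134.1 mL

134.1


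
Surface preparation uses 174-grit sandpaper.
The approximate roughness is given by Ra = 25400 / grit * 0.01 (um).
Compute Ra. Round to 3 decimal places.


Ra = 25400 / 174 * 0.01
= 254 / 174
= 1.460 um

1.460


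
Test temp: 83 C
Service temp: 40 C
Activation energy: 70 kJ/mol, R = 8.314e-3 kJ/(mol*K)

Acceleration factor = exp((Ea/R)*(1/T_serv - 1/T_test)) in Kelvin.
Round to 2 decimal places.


AF = exp((70/0.008314)*(1/313.15 - 1/356.15))
= 25.69

25.69


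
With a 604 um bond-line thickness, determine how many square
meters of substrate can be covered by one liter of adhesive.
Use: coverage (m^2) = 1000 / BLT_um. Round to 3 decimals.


Coverage = 1000 / 604 = 1.656 m^2

1.656


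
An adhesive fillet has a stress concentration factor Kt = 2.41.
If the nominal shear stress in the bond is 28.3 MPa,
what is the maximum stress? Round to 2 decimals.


Max stress = 28.3 * 2.41 = 68.20 MPa

68.20


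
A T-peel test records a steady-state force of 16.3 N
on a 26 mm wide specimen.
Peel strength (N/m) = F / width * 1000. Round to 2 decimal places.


Peel strength = 16.3 / 26 * 1000
= 626.92 N/m

626.92


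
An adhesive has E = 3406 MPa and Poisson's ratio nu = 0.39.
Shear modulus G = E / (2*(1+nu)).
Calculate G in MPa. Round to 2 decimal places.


G = 3406 / (2*(1+0.39))
= 3406 / 2.78
= 1225.18 MPa

1225.18


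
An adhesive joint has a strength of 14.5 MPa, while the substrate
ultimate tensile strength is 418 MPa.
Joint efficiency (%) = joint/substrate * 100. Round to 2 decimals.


Efficiency = 14.5 / 418 * 100
= 3.47%

3.47


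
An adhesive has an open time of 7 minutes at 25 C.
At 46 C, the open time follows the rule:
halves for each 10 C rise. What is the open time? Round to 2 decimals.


Factor = 2^((46-25)/10) = 4.2871
Open time = 7 / 4.2871 = 1.63 min

1.63


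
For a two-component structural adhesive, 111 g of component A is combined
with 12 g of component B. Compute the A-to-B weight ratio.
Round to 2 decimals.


Weight ratio A:B = 111 / 12
= 9.25

9.25


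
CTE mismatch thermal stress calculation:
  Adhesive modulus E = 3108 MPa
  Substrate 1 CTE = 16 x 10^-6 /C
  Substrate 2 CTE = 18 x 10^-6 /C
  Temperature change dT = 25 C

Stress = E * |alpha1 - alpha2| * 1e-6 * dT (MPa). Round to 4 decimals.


delta_alpha = |16 - 18| = 2 x 10^-6/C
Stress = 3108 * 2e-6 * 25
= 0.1554 MPa

0.1554


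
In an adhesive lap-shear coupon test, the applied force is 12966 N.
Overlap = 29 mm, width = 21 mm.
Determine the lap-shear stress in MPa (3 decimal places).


stress = F / (overlap * width)
= 12966 / (29 * 21)
= 21.291 MPa

21.291


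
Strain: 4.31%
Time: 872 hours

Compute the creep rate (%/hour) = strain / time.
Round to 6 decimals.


Creep rate = 4.31 / 872
= 0.004943 %/h

0.004943


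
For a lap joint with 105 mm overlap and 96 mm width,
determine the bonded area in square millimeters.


Area = 105 * 96 = 10080 mm^2

10080


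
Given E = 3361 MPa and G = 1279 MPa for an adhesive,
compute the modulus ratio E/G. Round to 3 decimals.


E/G ratio = 3361 / 1279 = 2.628

2.628


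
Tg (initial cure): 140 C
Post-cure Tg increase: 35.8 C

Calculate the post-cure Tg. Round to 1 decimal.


Post-cure Tg = 140 + 35.8 = 175.8 C

175.8


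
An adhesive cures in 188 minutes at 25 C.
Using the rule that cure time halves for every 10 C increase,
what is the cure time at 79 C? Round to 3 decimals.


Factor = 2^((79 - 25) / 10) = 42.2243
Cure time = 188 / 42.2243
= 4.452 minutes

4.452


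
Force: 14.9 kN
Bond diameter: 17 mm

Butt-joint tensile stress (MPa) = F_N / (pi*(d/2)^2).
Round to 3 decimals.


F_N = 14.9 * 1000 = 14900.0 N
A = pi*(8.5)^2 = 226.9801 mm^2
stress = 14900.0 / 226.9801 = 65.645 MPa

65.645


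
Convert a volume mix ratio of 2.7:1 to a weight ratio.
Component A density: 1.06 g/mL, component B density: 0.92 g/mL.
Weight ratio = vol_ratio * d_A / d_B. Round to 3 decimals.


= 2.7 * 1.06 / 0.92 = 3.111

3.111


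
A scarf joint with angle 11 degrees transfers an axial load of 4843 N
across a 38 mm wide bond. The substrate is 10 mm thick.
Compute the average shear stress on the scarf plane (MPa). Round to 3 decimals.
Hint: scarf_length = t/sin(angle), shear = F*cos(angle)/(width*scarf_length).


scarf_length = 10 / sin(11 deg) = 52.4084 mm
cos(11 deg) = 0.981627
shear stress = 4843 * 0.981627 / (38 * 52.4084)
= 2.387 MPa

2.387


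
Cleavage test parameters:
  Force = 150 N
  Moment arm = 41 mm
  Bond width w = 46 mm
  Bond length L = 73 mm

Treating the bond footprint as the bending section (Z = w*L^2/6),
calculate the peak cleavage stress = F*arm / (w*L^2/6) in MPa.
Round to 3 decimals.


M = 150 * 41 = 6150 N*mm
Z = 46 * 73^2 / 6 = 245134 / 6 mm^3
sigma = M / Z = 6 * 6150 / 245134 = 36900 / 245134
= 0.151 MPa

0.151


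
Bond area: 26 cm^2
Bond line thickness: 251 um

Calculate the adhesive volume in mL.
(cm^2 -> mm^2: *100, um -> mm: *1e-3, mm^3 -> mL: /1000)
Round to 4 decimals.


V = 26*100 * 251*1e-3 / 1000
= 0.6526 mL

0.6526


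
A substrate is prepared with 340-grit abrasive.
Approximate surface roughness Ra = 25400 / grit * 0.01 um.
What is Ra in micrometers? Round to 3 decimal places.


Ra = 25400 / 340 * 0.01 = 0.747 um

0.747


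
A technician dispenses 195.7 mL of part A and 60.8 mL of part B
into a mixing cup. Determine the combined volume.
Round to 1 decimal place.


Combined volume = 195.7 + 60.8
= 256.5 mL

256.5


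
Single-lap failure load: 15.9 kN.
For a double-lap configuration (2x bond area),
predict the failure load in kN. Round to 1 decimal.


Failure load = 15.9 * 2 = 31.8 kN

31.8


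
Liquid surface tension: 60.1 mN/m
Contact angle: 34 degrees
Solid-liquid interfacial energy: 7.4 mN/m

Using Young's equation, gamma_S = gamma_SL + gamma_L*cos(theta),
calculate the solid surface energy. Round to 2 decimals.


gamma_S = 7.4 + 60.1 * cos(34)
= 57.23 mN/m

57.23


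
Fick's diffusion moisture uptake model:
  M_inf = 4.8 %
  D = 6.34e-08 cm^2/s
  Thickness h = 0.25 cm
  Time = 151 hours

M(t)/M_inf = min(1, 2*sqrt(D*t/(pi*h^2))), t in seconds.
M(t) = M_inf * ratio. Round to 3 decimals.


t_sec = 151 * 3600 = 543600
ratio = 2*sqrt(6.34e-08*543600/(pi*0.25^2))
= min(1, 0.837914)
= 0.837914
M(t) = 4.8 * 0.837914 = 4.022 %

4.022


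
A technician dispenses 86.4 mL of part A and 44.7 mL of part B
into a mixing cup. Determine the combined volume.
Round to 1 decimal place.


Combined volume = 86.4 + 44.7
= 131.1 mL

131.1


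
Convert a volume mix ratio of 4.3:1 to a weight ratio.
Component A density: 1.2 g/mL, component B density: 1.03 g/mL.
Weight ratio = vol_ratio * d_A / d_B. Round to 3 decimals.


= 4.3 * 1.2 / 1.03 = 5.010

5.010


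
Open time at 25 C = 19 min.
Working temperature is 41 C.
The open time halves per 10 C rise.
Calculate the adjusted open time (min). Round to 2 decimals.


factor = 2^((41 - 25) / 10) = 3.0314
ot = 19 / 3.0314 = 6.27 min

6.27


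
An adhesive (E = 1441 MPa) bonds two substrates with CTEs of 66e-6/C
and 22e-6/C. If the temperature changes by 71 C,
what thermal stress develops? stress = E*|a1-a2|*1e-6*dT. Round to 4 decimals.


Stress = 1441 * |66 - 22| * 1e-6 * 71
= 4.5017 MPa

4.5017


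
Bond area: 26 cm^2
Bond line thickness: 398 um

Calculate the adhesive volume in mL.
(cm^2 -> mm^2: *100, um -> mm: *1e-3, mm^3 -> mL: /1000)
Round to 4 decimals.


V = 26*100 * 398*1e-3 / 1000
= 1.0348 mL

1.0348


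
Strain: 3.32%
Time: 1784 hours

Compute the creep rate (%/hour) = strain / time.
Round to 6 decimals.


Creep rate = 3.32 / 1784
= 0.001861 %/h

0.001861


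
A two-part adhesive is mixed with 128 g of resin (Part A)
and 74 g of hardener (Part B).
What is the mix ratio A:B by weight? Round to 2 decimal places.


Mix ratio = mass_A / mass_B
= 128 / 74
= 1.73

1.73


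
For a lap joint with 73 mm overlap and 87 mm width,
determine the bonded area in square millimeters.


Area = 73 * 87 = 6351 mm^2

6351


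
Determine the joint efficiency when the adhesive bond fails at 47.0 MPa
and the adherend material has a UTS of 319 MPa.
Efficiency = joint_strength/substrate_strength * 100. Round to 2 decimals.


Joint efficiency = 47.0 / 319 * 100
= 14.73%

14.73


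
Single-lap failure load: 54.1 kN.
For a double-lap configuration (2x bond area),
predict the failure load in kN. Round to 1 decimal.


Failure load = 54.1 * 2 = 108.2 kN

108.2


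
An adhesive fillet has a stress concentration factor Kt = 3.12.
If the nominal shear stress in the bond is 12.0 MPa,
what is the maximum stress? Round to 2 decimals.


Max stress = 12.0 * 3.12 = 37.44 MPa

37.44


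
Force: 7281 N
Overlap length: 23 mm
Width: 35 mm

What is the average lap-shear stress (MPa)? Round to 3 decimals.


Average shear stress = F / (overlap * width)
= 7281 / (23 * 35)
= 9.045 MPa

9.045


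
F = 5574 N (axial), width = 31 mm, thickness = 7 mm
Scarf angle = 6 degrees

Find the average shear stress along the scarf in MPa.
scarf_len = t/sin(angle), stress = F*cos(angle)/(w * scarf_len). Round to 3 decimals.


scarf_len = 7/sin(6 deg) = 66.9674
cos(6 deg) = 0.994522
stress = 5574*0.994522/(31*66.9674) = 2.670 MPa

2.670
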